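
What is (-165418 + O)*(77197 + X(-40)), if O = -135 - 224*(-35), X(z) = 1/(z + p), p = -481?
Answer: -6343159452468/521 ≈ -1.2175e+10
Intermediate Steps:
X(z) = 1/(-481 + z) (X(z) = 1/(z - 481) = 1/(-481 + z))
O = 7705 (O = -135 + 7840 = 7705)
(-165418 + O)*(77197 + X(-40)) = (-165418 + 7705)*(77197 + 1/(-481 - 40)) = -157713*(77197 + 1/(-521)) = -157713*(77197 - 1/521) = -157713*40219636/521 = -6343159452468/521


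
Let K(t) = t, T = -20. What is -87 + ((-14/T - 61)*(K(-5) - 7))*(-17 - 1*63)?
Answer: -57975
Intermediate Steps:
-87 + ((-14/T - 61)*(K(-5) - 7))*(-17 - 1*63) = -87 + ((-14/(-20) - 61)*(-5 - 7))*(-17 - 1*63) = -87 + ((-14*(-1/20) - 61)*(-12))*(-17 - 63) = -87 + ((7/10 - 61)*(-12))*(-80) = -87 - 603/10*(-12)*(-80) = -87 + (3618/5)*(-80) = -87 - 57888 = -57975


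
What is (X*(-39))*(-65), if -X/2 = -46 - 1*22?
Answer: 344760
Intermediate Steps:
X = 136 (X = -2*(-46 - 1*22) = -2*(-46 - 22) = -2*(-68) = 136)
(X*(-39))*(-65) = (136*(-39))*(-65) = -5304*(-65) = 344760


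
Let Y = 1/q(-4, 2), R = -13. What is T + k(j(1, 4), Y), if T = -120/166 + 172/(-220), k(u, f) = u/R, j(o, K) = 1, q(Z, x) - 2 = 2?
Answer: -93862/59345 ≈ -1.5816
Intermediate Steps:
q(Z, x) = 4 (q(Z, x) = 2 + 2 = 4)
Y = ¼ (Y = 1/4 = ¼ ≈ 0.25000)
k(u, f) = -u/13 (k(u, f) = u/(-13) = u*(-1/13) = -u/13)
T = -6869/4565 (T = -120*1/166 + 172*(-1/220) = -60/83 - 43/55 = -6869/4565 ≈ -1.5047)
T + k(j(1, 4), Y) = -6869/4565 - 1/13*1 = -6869/4565 - 1/13 = -93862/59345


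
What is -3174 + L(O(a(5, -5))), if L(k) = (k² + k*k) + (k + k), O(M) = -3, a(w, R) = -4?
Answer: -3162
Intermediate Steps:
L(k) = 2*k + 2*k² (L(k) = (k² + k²) + 2*k = 2*k² + 2*k = 2*k + 2*k²)
-3174 + L(O(a(5, -5))) = -3174 + 2*(-3)*(1 - 3) = -3174 + 2*(-3)*(-2) = -3174 + 12 = -3162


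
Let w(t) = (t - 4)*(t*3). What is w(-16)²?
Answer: 921600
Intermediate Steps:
w(t) = 3*t*(-4 + t) (w(t) = (-4 + t)*(3*t) = 3*t*(-4 + t))
w(-16)² = (3*(-16)*(-4 - 16))² = (3*(-16)*(-20))² = 960² = 921600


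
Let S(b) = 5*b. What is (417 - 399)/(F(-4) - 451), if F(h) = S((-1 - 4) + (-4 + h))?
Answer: -3/86 ≈ -0.034884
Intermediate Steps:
F(h) = -45 + 5*h (F(h) = 5*((-1 - 4) + (-4 + h)) = 5*(-5 + (-4 + h)) = 5*(-9 + h) = -45 + 5*h)
(417 - 399)/(F(-4) - 451) = (417 - 399)/((-45 + 5*(-4)) - 451) = 18/((-45 - 20) - 451) = 18/(-65 - 451) = 18/(-516) = 18*(-1/516) = -3/86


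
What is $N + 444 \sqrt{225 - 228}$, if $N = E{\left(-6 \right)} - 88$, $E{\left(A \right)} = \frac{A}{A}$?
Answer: $-87 + 444 i \sqrt{3} \approx -87.0 + 769.03 i$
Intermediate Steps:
$E{\left(A \right)} = 1$
$N = -87$ ($N = 1 - 88 = -87$)
$N + 444 \sqrt{225 - 228} = -87 + 444 \sqrt{225 - 228} = -87 + 444 \sqrt{-3} = -87 + 444 i \sqrt{3}$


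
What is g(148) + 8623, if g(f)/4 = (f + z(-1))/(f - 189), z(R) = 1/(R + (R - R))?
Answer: 352955/41 ≈ 8608.7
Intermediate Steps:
z(R) = 1/R (z(R) = 1/(R + 0) = 1/R)
g(f) = 4*(-1 + f)/(-189 + f) (g(f) = 4*((f + 1/(-1))/(f - 189)) = 4*((f - 1)/(-189 + f)) = 4*((-1 + f)/(-189 + f)) = 4*(-1 + f)/(-189 + f))
g(148) + 8623 = 4*(-1 + 148)/(-189 + 148) + 8623 = 4*147/(-41) + 8623 = 4*(-1/41)*147 + 8623 = -588/41 + 8623 = 352955/41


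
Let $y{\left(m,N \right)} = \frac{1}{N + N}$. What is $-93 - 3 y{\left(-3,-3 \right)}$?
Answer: $- \frac{185}{2} \approx -92.5$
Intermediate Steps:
$y{\left(m,N \right)} = \frac{1}{2 N}$
$-93 - 3 y{\left(-3,-3 \right)} = -93 - 3 \frac{1}{2 \left(-3\right)} = -93 - 3 \cdot \frac{1}{2} \left(- \frac{1}{3}\right) = -93 - - \frac{1}{2} = -93 + \frac{1}{2} = - \frac{185}{2}$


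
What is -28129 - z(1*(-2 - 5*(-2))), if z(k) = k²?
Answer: -28193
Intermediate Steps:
-28129 - z(1*(-2 - 5*(-2))) = -28129 - (1*(-2 - 5*(-2)))² = -28129 - (1*(-2 + 10))² = -28129 - (1*8)² = -28129 - 1*8² = -28129 - 1*64 = -28129 - 64 = -28193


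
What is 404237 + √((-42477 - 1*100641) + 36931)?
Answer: 404237 + I*√106187 ≈ 4.0424e+5 + 325.86*I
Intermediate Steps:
404237 + √((-42477 - 1*100641) + 36931) = 404237 + √((-42477 - 100641) + 36931) = 404237 + √(-143118 + 36931) = 404237 + √(-106187) = 404237 + I*√106187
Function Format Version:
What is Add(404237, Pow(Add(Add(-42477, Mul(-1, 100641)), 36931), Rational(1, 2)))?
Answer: Add(404237, Mul(I, Pow(106187, Rational(1, 2)))) ≈ Add(4.0424e+5, Mul(325.86, I))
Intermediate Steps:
Add(404237, Pow(Add(Add(-42477, Mul(-1, 100641)), 36931), Rational(1, 2))) = Add(404237, Pow(Add(Add(-42477, -100641), 36931), Rational(1, 2))) = Add(404237, Pow(Add(-143118, 36931), Rational(1, 2))) = Add(404237, Pow(-106187, Rational(1, 2))) = Add(404237, Mul(I, Pow(106187, Rational(1, 2))))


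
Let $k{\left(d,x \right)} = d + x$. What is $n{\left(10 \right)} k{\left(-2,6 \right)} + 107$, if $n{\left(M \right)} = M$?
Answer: $147$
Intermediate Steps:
$n{\left(10 \right)} k{\left(-2,6 \right)} + 107 = 10 \left(-2 + 6\right) + 107 = 10 \cdot 4 + 107 = 40 + 107 = 147$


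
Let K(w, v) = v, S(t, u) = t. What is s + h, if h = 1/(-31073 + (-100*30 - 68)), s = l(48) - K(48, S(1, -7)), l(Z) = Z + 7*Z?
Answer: 13076002/34141 ≈ 383.00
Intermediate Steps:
l(Z) = 8*Z
s = 383 (s = 8*48 - 1*1 = 384 - 1 = 383)
h = -1/34141 (h = 1/(-31073 + (-3000 - 68)) = 1/(-31073 - 3068) = 1/(-34141) = -1/34141 ≈ -2.9290e-5)
s + h = 383 - 1/34141 = 13076002/34141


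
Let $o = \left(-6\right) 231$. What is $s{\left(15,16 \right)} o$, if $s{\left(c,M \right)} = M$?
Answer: $-22176$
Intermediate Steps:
$o = -1386$
$s{\left(15,16 \right)} o = 16 \left(-1386\right) = -22176$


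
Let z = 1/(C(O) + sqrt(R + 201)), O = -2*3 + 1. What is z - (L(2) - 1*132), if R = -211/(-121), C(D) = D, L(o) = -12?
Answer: 3097613/21507 + 22*sqrt(6133)/21507 ≈ 144.11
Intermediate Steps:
O = -5 (O = -6 + 1 = -5)
R = 211/121 (R = -211*(-1/121) = 211/121 ≈ 1.7438)
z = 1/(-5 + 2*sqrt(6133)/11) (z = 1/(-5 + sqrt(211/121 + 201)) = 1/(-5 + sqrt(24532/121)) = 1/(-5 + 2*sqrt(6133)/11) ≈ 0.10824)
z - (L(2) - 1*132) = (605/21507 + 22*sqrt(6133)/21507) - (-12 - 1*132) = (605/21507 + 22*sqrt(6133)/21507) - (-12 - 132) = (605/21507 + 22*sqrt(6133)/21507) - 1*(-144) = (605/21507 + 22*sqrt(6133)/21507) + 144 = 3097613/21507 + 22*sqrt(6133)/21507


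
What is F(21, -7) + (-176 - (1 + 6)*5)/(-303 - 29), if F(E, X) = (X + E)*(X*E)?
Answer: -683045/332 ≈ -2057.4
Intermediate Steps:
F(E, X) = E*X*(E + X) (F(E, X) = (E + X)*(E*X) = E*X*(E + X))
F(21, -7) + (-176 - (1 + 6)*5)/(-303 - 29) = 21*(-7)*(21 - 7) + (-176 - (1 + 6)*5)/(-303 - 29) = 21*(-7)*14 + (-176 - 7*5)/(-332) = -2058 + (-176 - 1*35)*(-1/332) = -2058 + (-176 - 35)*(-1/332) = -2058 - 211*(-1/332) = -2058 + 211/332 = -683045/332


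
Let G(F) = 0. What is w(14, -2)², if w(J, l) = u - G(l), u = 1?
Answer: 1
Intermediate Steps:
w(J, l) = 1 (w(J, l) = 1 - 1*0 = 1 + 0 = 1)
w(14, -2)² = 1² = 1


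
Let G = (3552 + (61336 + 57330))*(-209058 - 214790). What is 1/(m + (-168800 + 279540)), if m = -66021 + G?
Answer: -1/51801810145 ≈ -1.9304e-11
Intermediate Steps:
G = -51801854864 (G = (3552 + 118666)*(-423848) = 122218*(-423848) = -51801854864)
m = -51801920885 (m = -66021 - 51801854864 = -51801920885)
1/(m + (-168800 + 279540)) = 1/(-51801920885 + (-168800 + 279540)) = 1/(-51801920885 + 110740) = 1/(-51801810145) = -1/51801810145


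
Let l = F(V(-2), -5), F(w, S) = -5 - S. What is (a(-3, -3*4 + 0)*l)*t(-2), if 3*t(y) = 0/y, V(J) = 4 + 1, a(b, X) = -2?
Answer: 0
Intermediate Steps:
V(J) = 5
t(y) = 0 (t(y) = (0/y)/3 = (⅓)*0 = 0)
l = 0 (l = -5 - 1*(-5) = -5 + 5 = 0)
(a(-3, -3*4 + 0)*l)*t(-2) = -2*0*0 = 0*0 = 0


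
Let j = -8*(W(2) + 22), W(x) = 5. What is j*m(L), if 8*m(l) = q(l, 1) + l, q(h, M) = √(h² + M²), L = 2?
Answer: -54 - 27*√5 ≈ -114.37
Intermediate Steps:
j = -216 (j = -8*(5 + 22) = -8*27 = -216)
q(h, M) = √(M² + h²)
m(l) = l/8 + √(1 + l²)/8 (m(l) = (√(1² + l²) + l)/8 = (√(1 + l²) + l)/8 = (l + √(1 + l²))/8 = l/8 + √(1 + l²)/8)
j*m(L) = -216*((⅛)*2 + √(1 + 2²)/8) = -216*(¼ + √(1 + 4)/8) = -216*(¼ + √5/8) = -54 - 27*√5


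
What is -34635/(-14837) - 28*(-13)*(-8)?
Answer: -43170709/14837 ≈ -2909.7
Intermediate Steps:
-34635/(-14837) - 28*(-13)*(-8) = -34635*(-1/14837) - (-364)*(-8) = 34635/14837 - 1*2912 = 34635/14837 - 2912 = -43170709/14837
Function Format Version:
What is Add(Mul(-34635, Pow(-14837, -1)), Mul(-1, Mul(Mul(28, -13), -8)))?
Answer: Rational(-43170709, 14837) ≈ -2909.7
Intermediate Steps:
Add(Mul(-34635, Pow(-14837, -1)), Mul(-1, Mul(Mul(28, -13), -8))) = Add(Mul(-34635, Rational(-1, 14837)), Mul(-1, Mul(-364, -8))) = Add(Rational(34635, 14837), Mul(-1, 2912)) = Add(Rational(34635, 14837), -2912) = Rational(-43170709, 14837)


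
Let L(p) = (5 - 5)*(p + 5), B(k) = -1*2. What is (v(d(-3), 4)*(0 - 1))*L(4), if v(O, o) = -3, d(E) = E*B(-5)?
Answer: 0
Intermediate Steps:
B(k) = -2
d(E) = -2*E (d(E) = E*(-2) = -2*E)
L(p) = 0 (L(p) = 0*(5 + p) = 0)
(v(d(-3), 4)*(0 - 1))*L(4) = -3*(0 - 1)*0 = -3*(-1)*0 = 3*0 = 0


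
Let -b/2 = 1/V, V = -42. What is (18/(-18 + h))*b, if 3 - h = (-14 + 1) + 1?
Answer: -2/7 ≈ -0.28571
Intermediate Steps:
h = 15 (h = 3 - ((-14 + 1) + 1) = 3 - (-13 + 1) = 3 - 1*(-12) = 3 + 12 = 15)
b = 1/21 (b = -2/(-42) = -2*(-1/42) = 1/21 ≈ 0.047619)
(18/(-18 + h))*b = (18/(-18 + 15))*(1/21) = (18/(-3))*(1/21) = (18*(-1/3))*(1/21) = -6*1/21 = -2/7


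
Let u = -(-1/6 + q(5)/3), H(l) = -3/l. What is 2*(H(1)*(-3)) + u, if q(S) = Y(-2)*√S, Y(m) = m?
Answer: 109/6 + 2*√5/3 ≈ 19.657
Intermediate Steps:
q(S) = -2*√S
u = ⅙ + 2*√5/3 (u = -(-1/6 - 2*√5/3) = -(-1*⅙ - 2*√5*(⅓)) = -(-⅙ - 2*√5/3) = ⅙ + 2*√5/3 ≈ 1.6574)
2*(H(1)*(-3)) + u = 2*(-3/1*(-3)) + (⅙ + 2*√5/3) = 2*(-3*1*(-3)) + (⅙ + 2*√5/3) = 2*(-3*(-3)) + (⅙ + 2*√5/3) = 2*9 + (⅙ + 2*√5/3) = 18 + (⅙ + 2*√5/3) = 109/6 + 2*√5/3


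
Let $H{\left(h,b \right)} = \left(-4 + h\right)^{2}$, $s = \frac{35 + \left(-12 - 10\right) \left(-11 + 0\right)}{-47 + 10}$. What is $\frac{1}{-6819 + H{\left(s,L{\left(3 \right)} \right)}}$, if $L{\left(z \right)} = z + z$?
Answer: $- \frac{1369}{9154586} \approx -0.00014954$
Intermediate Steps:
$L{\left(z \right)} = 2 z$
$s = - \frac{277}{37}$ ($s = \frac{35 - -242}{-37} = \left(35 + 242\right) \left(- \frac{1}{37}\right) = 277 \left(- \frac{1}{37}\right) = - \frac{277}{37} \approx -7.4865$)
$\frac{1}{-6819 + H{\left(s,L{\left(3 \right)} \right)}} = \frac{1}{-6819 + \left(-4 - \frac{277}{37}\right)^{2}} = \frac{1}{-6819 + \left(- \frac{425}{37}\right)^{2}} = \frac{1}{-6819 + \frac{180625}{1369}} = \frac{1}{- \frac{9154586}{1369}} = - \frac{1369}{9154586}$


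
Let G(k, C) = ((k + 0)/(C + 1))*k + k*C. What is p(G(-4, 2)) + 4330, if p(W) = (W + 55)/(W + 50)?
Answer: 615017/142 ≈ 4331.1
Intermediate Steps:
G(k, C) = C*k + k²/(1 + C) (G(k, C) = (k/(1 + C))*k + C*k = k²/(1 + C) + C*k = C*k + k²/(1 + C))
p(W) = (55 + W)/(50 + W)
p(G(-4, 2)) + 4330 = (55 - 4*(2 - 4 + 2²)/(1 + 2))/(50 - 4*(2 - 4 + 2²)/(1 + 2)) + 4330 = (55 - 4*(2 - 4 + 4)/3)/(50 - 4*(2 - 4 + 4)/3) + 4330 = (55 - 4*⅓*2)/(50 - 4*⅓*2) + 4330 = (55 - 8/3)/(50 - 8/3) + 4330 = (157/3)/(142/3) + 4330 = (3/142)*(157/3) + 4330 = 157/142 + 4330 = 615017/142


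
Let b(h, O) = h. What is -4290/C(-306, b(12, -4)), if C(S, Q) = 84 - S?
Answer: -11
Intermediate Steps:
-4290/C(-306, b(12, -4)) = -4290/(84 - 1*(-306)) = -4290/(84 + 306) = -4290/390 = -4290*1/390 = -11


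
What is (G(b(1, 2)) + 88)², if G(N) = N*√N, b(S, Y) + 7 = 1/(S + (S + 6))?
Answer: 3798553/512 - 605*I*√110/2 ≈ 7419.0 - 3172.6*I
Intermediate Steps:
b(S, Y) = -7 + 1/(6 + 2*S) (b(S, Y) = -7 + 1/(S + (S + 6)) = -7 + 1/(S + (6 + S)) = -7 + 1/(6 + 2*S))
G(N) = N^(3/2)
(G(b(1, 2)) + 88)² = (((-41 - 14*1)/(2*(3 + 1)))^(3/2) + 88)² = (((½)*(-41 - 14)/4)^(3/2) + 88)² = (((½)*(¼)*(-55))^(3/2) + 88)² = ((-55/8)^(3/2) + 88)² = (-55*I*√110/32 + 88)² = (88 - 55*I*√110/32)²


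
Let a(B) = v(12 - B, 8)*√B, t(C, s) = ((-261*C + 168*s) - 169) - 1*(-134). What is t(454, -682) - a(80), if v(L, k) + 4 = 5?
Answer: -233105 - 4*√5 ≈ -2.3311e+5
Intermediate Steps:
v(L, k) = 1 (v(L, k) = -4 + 5 = 1)
t(C, s) = -35 - 261*C + 168*s (t(C, s) = (-169 - 261*C + 168*s) + 134 = -35 - 261*C + 168*s)
a(B) = √B (a(B) = 1*√B = √B)
t(454, -682) - a(80) = (-35 - 261*454 + 168*(-682)) - √80 = (-35 - 118494 - 114576) - 4*√5 = -233105 - 4*√5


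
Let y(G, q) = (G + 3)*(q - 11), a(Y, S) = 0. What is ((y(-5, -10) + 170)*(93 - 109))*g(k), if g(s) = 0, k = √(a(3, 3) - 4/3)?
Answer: 0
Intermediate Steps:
y(G, q) = (-11 + q)*(3 + G) (y(G, q) = (3 + G)*(-11 + q) = (-11 + q)*(3 + G))
k = 2*I*√3/3 (k = √(0 - 4/3) = √(-4/3) = 2*I*√3/3 ≈ 1.1547*I)
((y(-5, -10) + 170)*(93 - 109))*g(k) = (((-33 - 11*(-5) + 3*(-10) - 5*(-10)) + 170)*(93 - 109))*0 = (((-33 + 55 - 30 + 50) + 170)*(-16))*0 = ((42 + 170)*(-16))*0 = (212*(-16))*0 = -3392*0 = 0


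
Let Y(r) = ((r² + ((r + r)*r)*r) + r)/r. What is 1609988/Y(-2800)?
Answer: 1609988/15677201 ≈ 0.10270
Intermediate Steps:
Y(r) = (r + r² + 2*r³)/r (Y(r) = ((r² + ((2*r)*r)*r) + r)/r = ((r² + (2*r²)*r) + r)/r = ((r² + 2*r³) + r)/r = (r + r² + 2*r³)/r)
1609988/Y(-2800) = 1609988/(1 - 2800 + 2*(-2800)²) = 1609988/(1 - 2800 + 2*7840000) = 1609988/(1 - 2800 + 15680000) = 1609988/15677201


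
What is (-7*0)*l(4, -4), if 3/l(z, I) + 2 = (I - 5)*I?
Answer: 0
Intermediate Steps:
l(z, I) = 3/(-2 + I*(-5 + I)) (l(z, I) = 3/(-2 + (I - 5)*I) = 3/(-2 + (-5 + I)*I) = 3/(-2 + I*(-5 + I)))
(-7*0)*l(4, -4) = (-7*0)*(3/(-2 + (-4)² - 5*(-4))) = 0*(3/(-2 + 16 + 20)) = 0*(3/34) = 0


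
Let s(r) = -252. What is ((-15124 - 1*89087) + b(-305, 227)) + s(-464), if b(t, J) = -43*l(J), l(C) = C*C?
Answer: -2320210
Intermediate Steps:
l(C) = C²
b(t, J) = -43*J²
((-15124 - 1*89087) + b(-305, 227)) + s(-464) = ((-15124 - 1*89087) - 43*227²) - 252 = ((-15124 - 89087) - 43*51529) - 252 = (-104211 - 2215747) - 252 = -2319958 - 252 = -2320210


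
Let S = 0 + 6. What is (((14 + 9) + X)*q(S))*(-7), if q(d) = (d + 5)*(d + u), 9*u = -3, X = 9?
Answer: -41888/3 ≈ -13963.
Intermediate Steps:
S = 6
u = -⅓ (u = (⅑)*(-3) = -⅓ ≈ -0.33333)
q(d) = (5 + d)*(-⅓ + d) (q(d) = (d + 5)*(d - ⅓) = (5 + d)*(-⅓ + d))
(((14 + 9) + X)*q(S))*(-7) = (((14 + 9) + 9)*(-5/3 + 6² + (14/3)*6))*(-7) = ((23 + 9)*(-5/3 + 36 + 28))*(-7) = (32*(187/3))*(-7) = (5984/3)*(-7) = -41888/3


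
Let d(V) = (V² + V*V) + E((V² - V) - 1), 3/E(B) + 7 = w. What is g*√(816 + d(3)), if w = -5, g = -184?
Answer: -92*√3335 ≈ -5313.0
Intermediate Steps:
E(B) = -¼ (E(B) = 3/(-7 - 5) = 3/(-12) = 3*(-1/12) = -¼)
d(V) = -¼ + 2*V² (d(V) = (V² + V*V) - ¼ = (V² + V²) - ¼ = 2*V² - ¼ = -¼ + 2*V²)
g*√(816 + d(3)) = -184*√(816 + (-¼ + 2*3²)) = -184*√(816 + (-¼ + 2*9)) = -184*√(816 + (-¼ + 18)) = -184*√(816 + 71/4) = -92*√3335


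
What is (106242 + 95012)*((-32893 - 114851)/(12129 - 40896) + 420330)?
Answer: 811173087996972/9589 ≈ 8.4594e+10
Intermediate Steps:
(106242 + 95012)*((-32893 - 114851)/(12129 - 40896) + 420330) = 201254*(-147744/(-28767) + 420330) = 201254*(-147744*(-1/28767) + 420330) = 201254*(49248/9589 + 420330) = 201254*(4030593618/9589) = 811173087996972/9589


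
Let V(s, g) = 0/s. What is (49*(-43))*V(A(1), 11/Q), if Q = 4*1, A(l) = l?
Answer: 0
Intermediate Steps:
Q = 4
V(s, g) = 0
(49*(-43))*V(A(1), 11/Q) = (49*(-43))*0 = -2107*0 = 0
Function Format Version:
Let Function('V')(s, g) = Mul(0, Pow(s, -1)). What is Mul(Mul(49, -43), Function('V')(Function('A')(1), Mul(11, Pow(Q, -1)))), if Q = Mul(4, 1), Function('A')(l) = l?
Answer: 0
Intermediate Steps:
Q = 4
Function('V')(s, g) = 0
Mul(Mul(49, -43), Function('V')(Function('A')(1), Mul(11, Pow(Q, -1)))) = Mul(Mul(49, -43), 0) = Mul(-2107, 0) = 0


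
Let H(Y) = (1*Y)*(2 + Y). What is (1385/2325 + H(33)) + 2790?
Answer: 1834702/465 ≈ 3945.6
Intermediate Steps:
H(Y) = Y*(2 + Y)
(1385/2325 + H(33)) + 2790 = (1385/2325 + 33*(2 + 33)) + 2790 = (1385*(1/2325) + 33*35) + 2790 = (277/465 + 1155) + 2790 = 537352/465 + 2790 = 1834702/465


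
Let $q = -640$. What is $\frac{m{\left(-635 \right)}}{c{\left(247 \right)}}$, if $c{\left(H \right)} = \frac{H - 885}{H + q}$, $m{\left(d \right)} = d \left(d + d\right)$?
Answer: $\frac{158467425}{319} \approx 4.9676 \cdot 10^{5}$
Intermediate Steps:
$m{\left(d \right)} = 2 d^{2}$ ($m{\left(d \right)} = d 2 d = 2 d^{2}$)
$c{\left(H \right)} = \frac{-885 + H}{-640 + H}$ ($c{\left(H \right)} = \frac{H - 885}{H - 640} = \frac{-885 + H}{-640 + H}$)
$\frac{m{\left(-635 \right)}}{c{\left(247 \right)}} = \frac{2 \left(-635\right)^{2}}{\frac{1}{-640 + 247} \left(-885 + 247\right)} = \frac{2 \cdot 403225}{\frac{1}{-393} \left(-638\right)} = \frac{806450}{\left(- \frac{1}{393}\right) \left(-638\right)} = \frac{806450}{\frac{638}{393}} = 806450 \cdot \frac{393}{638} = \frac{158467425}{319}$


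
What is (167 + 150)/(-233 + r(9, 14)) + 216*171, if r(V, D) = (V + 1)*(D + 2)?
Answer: 2696011/73 ≈ 36932.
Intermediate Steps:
r(V, D) = (1 + V)*(2 + D)
(167 + 150)/(-233 + r(9, 14)) + 216*171 = (167 + 150)/(-233 + (2 + 14 + 2*9 + 14*9)) + 216*171 = 317/(-233 + (2 + 14 + 18 + 126)) + 36936 = 317/(-233 + 160) + 36936 = 317/(-73) + 36936 = 317*(-1/73) + 36936 = -317/73 + 36936 = 2696011/73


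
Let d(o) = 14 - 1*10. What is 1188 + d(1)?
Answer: 1192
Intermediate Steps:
d(o) = 4 (d(o) = 14 - 10 = 4)
1188 + d(1) = 1188 + 4 = 1192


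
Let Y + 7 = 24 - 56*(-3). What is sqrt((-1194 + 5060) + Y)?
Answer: sqrt(4051) ≈ 63.647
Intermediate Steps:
Y = 185 (Y = -7 + (24 - 56*(-3)) = -7 + (24 + 168) = -7 + 192 = 185)
sqrt((-1194 + 5060) + Y) = sqrt((-1194 + 5060) + 185) = sqrt(3866 + 185) = sqrt(4051)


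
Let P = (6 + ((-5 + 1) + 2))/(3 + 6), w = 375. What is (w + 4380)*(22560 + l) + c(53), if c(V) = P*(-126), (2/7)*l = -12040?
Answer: -93102956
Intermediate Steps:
l = -42140 (l = (7/2)*(-12040) = -42140)
P = 4/9 (P = (6 + (-4 + 2))/9 = (6 - 2)*(⅑) = 4*(⅑) = 4/9 ≈ 0.44444)
c(V) = -56 (c(V) = (4/9)*(-126) = -56)
(w + 4380)*(22560 + l) + c(53) = (375 + 4380)*(22560 - 42140) - 56 = 4755*(-19580) - 56 = -93102900 - 56 = -93102956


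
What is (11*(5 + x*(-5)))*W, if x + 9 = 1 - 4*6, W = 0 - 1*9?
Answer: -16335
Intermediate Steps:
W = -9 (W = 0 - 9 = -9)
x = -32 (x = -9 + (1 - 4*6) = -9 + (1 - 24) = -9 - 23 = -32)
(11*(5 + x*(-5)))*W = (11*(5 - 32*(-5)))*(-9) = (11*(5 + 160))*(-9) = (11*165)*(-9) = 1815*(-9) = -16335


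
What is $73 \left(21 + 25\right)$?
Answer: $3358$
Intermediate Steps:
$73 \left(21 + 25\right) = 73 \cdot 46 = 3358$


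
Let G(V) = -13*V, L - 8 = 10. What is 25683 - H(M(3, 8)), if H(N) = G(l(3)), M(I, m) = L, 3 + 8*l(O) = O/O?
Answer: 102719/4 ≈ 25680.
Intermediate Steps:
L = 18 (L = 8 + 10 = 18)
l(O) = -1/4 (l(O) = -3/8 + (O/O)/8 = -3/8 + (1/8)*1 = -3/8 + 1/8 = -1/4)
M(I, m) = 18
H(N) = 13/4 (H(N) = -13*(-1/4) = 13/4)
25683 - H(M(3, 8)) = 25683 - 1*13/4 = 25683 - 13/4 = 102719/4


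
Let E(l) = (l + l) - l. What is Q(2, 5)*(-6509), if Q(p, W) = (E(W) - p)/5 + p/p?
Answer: -52072/5 ≈ -10414.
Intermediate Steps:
E(l) = l (E(l) = 2*l - l = l)
Q(p, W) = 1 - p/5 + W/5 (Q(p, W) = (W - p)/5 + p/p = (W - p)*(⅕) + 1 = (-p/5 + W/5) + 1 = 1 - p/5 + W/5)
Q(2, 5)*(-6509) = (1 - ⅕*2 + (⅕)*5)*(-6509) = (1 - ⅖ + 1)*(-6509) = (8/5)*(-6509) = -52072/5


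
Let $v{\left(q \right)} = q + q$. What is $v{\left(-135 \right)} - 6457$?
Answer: $-6727$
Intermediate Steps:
$v{\left(q \right)} = 2 q$
$v{\left(-135 \right)} - 6457 = 2 \left(-135\right) - 6457 = -270 - 6457 = -6727$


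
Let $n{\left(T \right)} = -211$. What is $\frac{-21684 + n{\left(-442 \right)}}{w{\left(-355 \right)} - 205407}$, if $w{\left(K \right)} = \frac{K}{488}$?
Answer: $\frac{10684760}{100238971} \approx 0.10659$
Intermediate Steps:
$w{\left(K \right)} = \frac{K}{488}$ ($w{\left(K \right)} = K \frac{1}{488} = \frac{K}{488}$)
$\frac{-21684 + n{\left(-442 \right)}}{w{\left(-355 \right)} - 205407} = \frac{-21684 - 211}{\frac{1}{488} \left(-355\right) - 205407} = - \frac{21895}{- \frac{355}{488} - 205407} = - \frac{21895}{- \frac{100238971}{488}} = \left(-21895\right) \left(- \frac{488}{100238971}\right) = \frac{10684760}{100238971}$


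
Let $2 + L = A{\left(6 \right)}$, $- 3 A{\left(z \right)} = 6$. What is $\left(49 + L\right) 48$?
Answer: $2160$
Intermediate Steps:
$A{\left(z \right)} = -2$ ($A{\left(z \right)} = \left(- \frac{1}{3}\right) 6 = -2$)
$L = -4$ ($L = -2 - 2 = -4$)
$\left(49 + L\right) 48 = \left(49 - 4\right) 48 = 45 \cdot 48 = 2160$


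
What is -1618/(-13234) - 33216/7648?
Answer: -6675095/1581463 ≈ -4.2208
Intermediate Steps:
-1618/(-13234) - 33216/7648 = -1618*(-1/13234) - 33216*1/7648 = 809/6617 - 1038/239 = -6675095/1581463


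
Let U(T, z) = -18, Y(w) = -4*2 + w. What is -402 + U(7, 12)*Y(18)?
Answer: -582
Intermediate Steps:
Y(w) = -8 + w
-402 + U(7, 12)*Y(18) = -402 - 18*(-8 + 18) = -402 - 18*10 = -402 - 180 = -582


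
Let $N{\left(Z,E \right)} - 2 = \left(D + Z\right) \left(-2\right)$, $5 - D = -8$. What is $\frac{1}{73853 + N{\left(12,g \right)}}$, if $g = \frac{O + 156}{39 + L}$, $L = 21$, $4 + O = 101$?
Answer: $\frac{1}{73805} \approx 1.3549 \cdot 10^{-5}$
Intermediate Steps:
$D = 13$ ($D = 5 - -8 = 5 + 8 = 13$)
$O = 97$ ($O = -4 + 101 = 97$)
$g = \frac{253}{60}$ ($g = \frac{97 + 156}{39 + 21} = \frac{253}{60} \approx 4.2167$)
$N{\left(Z,E \right)} = -24 - 2 Z$ ($N{\left(Z,E \right)} = 2 + \left(13 + Z\right) \left(-2\right) = 2 - \left(26 + 2 Z\right) = -24 - 2 Z$)
$\frac{1}{73853 + N{\left(12,g \right)}} = \frac{1}{73853 - 48} = \frac{1}{73805}$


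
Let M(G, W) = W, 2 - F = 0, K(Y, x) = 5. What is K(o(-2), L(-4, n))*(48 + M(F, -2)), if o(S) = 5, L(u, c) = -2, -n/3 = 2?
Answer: 230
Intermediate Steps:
n = -6 (n = -3*2 = -6)
F = 2 (F = 2 - 1*0 = 2 + 0 = 2)
K(o(-2), L(-4, n))*(48 + M(F, -2)) = 5*(48 - 2) = 5*46 = 230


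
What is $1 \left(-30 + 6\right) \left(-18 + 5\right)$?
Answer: $312$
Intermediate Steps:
$1 \left(-30 + 6\right) \left(-18 + 5\right) = 1 \left(\left(-24\right) \left(-13\right)\right) = 1 \cdot 312 = 312$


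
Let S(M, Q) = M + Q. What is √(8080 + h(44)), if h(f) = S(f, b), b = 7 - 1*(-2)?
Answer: √8133 ≈ 90.183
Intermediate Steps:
b = 9 (b = 7 + 2 = 9)
h(f) = 9 + f (h(f) = f + 9 = 9 + f)
√(8080 + h(44)) = √(8080 + (9 + 44)) = √(8080 + 53) = √8133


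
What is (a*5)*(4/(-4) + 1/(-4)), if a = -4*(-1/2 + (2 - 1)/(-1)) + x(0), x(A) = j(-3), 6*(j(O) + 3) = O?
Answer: -125/8 ≈ -15.625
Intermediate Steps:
j(O) = -3 + O/6
x(A) = -7/2 (x(A) = -3 + (⅙)*(-3) = -3 - ½ = -7/2)
a = 5/2 (a = -4*(-1/2 + (2 - 1)/(-1)) - 7/2 = -4*(-1*½ + 1*(-1)) - 7/2 = -4*(-½ - 1) - 7/2 = -4*(-3/2) - 7/2 = 6 - 7/2 = 5/2 ≈ 2.5000)
(a*5)*(4/(-4) + 1/(-4)) = ((5/2)*5)*(4/(-4) + 1/(-4)) = 25*(4*(-¼) + 1*(-¼))/2 = 25*(-1 - ¼)/2 = (25/2)*(-5/4) = -125/8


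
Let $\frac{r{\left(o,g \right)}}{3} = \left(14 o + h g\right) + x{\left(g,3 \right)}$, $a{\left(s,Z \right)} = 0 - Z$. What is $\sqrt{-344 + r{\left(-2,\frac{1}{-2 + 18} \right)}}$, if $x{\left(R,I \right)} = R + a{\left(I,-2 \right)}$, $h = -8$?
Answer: $\frac{i \sqrt{6773}}{4} \approx 20.575 i$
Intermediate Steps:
$a{\left(s,Z \right)} = - Z$
$x{\left(R,I \right)} = 2 + R$ ($x{\left(R,I \right)} = R - -2 = R + 2 = 2 + R$)
$r{\left(o,g \right)} = 6 - 21 g + 42 o$ ($r{\left(o,g \right)} = 3 \left(\left(14 o - 8 g\right) + \left(2 + g\right)\right) = 3 \left(\left(- 8 g + 14 o\right) + \left(2 + g\right)\right) = 3 \left(2 - 7 g + 14 o\right) = 6 - 21 g + 42 o$)
$\sqrt{-344 + r{\left(-2,\frac{1}{-2 + 18} \right)}} = \sqrt{-344 + \left(6 - \frac{21}{-2 + 18} + 42 \left(-2\right)\right)} = \sqrt{-344 - \left(78 + \frac{21}{16}\right)} = \sqrt{-344 - \frac{1269}{16}} = \sqrt{- \frac{6773}{16}} = \frac{i \sqrt{6773}}{4}$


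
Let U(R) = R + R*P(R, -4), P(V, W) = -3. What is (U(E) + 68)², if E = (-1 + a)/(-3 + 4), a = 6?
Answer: 3364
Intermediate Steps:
E = 5 (E = (-1 + 6)/(-3 + 4) = 5/1 = 5*1 = 5)
U(R) = -2*R (U(R) = R + R*(-3) = R - 3*R = -2*R)
(U(E) + 68)² = (-2*5 + 68)² = (-10 + 68)² = 58² = 3364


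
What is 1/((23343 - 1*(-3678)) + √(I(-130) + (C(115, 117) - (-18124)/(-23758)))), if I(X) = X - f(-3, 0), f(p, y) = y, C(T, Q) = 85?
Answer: 320982459/8673267568256 - I*√6457626343/8673267568256 ≈ 3.7008e-5 - 9.2652e-9*I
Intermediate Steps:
I(X) = X (I(X) = X - 1*0 = X + 0 = X)
1/((23343 - 1*(-3678)) + √(I(-130) + (C(115, 117) - (-18124)/(-23758)))) = 1/((23343 - 1*(-3678)) + √(-130 + (85 - (-18124)/(-23758)))) = 1/((23343 + 3678) + √(-130 + (85 - (-18124)*(-1)/23758))) = 1/(27021 + √(-130 + (85 - 1*9062/11879))) = 1/(27021 + √(-130 + (85 - 9062/11879))) = 1/(27021 + √(-130 + 1000653/11879)) = 1/(27021 + √(-543617/11879)) = 1/(27021 + I*√6457626343/11879)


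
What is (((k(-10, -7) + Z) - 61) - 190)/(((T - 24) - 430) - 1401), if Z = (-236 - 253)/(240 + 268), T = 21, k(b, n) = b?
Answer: 19011/133096 ≈ 0.14284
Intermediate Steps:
Z = -489/508 ≈ -0.96260
(((k(-10, -7) + Z) - 61) - 190)/(((T - 24) - 430) - 1401) = (((-10 - 489/508) - 61) - 190)/(((21 - 24) - 430) - 1401) = ((-5569/508 - 61) - 190)/((-3 - 430) - 1401) = (-36557/508 - 190)/(-433 - 1401) = -133077/508/(-1834) = -133077/508*(-1/1834) = 19011/133096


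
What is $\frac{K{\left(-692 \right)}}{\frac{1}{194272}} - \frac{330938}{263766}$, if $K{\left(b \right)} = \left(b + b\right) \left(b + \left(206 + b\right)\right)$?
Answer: $\frac{41771532560024483}{131883} \approx 3.1673 \cdot 10^{11}$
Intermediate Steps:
$K{\left(b \right)} = 2 b \left(206 + 2 b\right)$
$\frac{K{\left(-692 \right)}}{\frac{1}{194272}} - \frac{330938}{263766} = \frac{4 \left(-692\right) \left(103 - 692\right)}{\frac{1}{194272}} - \frac{330938}{263766} = 4 \left(-692\right) \left(-589\right) \frac{1}{\frac{1}{194272}} - \frac{165469}{131883} = 1630352 \cdot 194272 - \frac{165469}{131883} = 316731743744 - \frac{165469}{131883} = \frac{41771532560024483}{131883}$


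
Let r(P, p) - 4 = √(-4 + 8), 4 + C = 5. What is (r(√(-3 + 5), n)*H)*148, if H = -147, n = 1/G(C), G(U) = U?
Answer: -130536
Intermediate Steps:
C = 1 (C = -4 + 5 = 1)
n = 1 (n = 1/1 = 1)
r(P, p) = 6 (r(P, p) = 4 + √(-4 + 8) = 4 + √4 = 4 + 2 = 6)
(r(√(-3 + 5), n)*H)*148 = (6*(-147))*148 = -882*148 = -130536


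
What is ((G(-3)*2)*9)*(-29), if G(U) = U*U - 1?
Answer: -4176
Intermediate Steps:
G(U) = -1 + U² (G(U) = U² - 1 = -1 + U²)
((G(-3)*2)*9)*(-29) = (((-1 + (-3)²)*2)*9)*(-29) = (((-1 + 9)*2)*9)*(-29) = ((8*2)*9)*(-29) = (16*9)*(-29) = 144*(-29) = -4176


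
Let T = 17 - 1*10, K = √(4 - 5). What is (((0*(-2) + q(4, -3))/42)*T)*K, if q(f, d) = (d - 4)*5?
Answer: -35*I/6 ≈ -5.8333*I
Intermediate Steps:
q(f, d) = -20 + 5*d (q(f, d) = (-4 + d)*5 = -20 + 5*d)
K = I (K = √(-1) = I ≈ 1.0*I)
T = 7 (T = 17 - 10 = 7)
(((0*(-2) + q(4, -3))/42)*T)*K = (((0*(-2) + (-20 + 5*(-3)))/42)*7)*I = (((0 + (-20 - 15))*(1/42))*7)*I = (((0 - 35)*(1/42))*7)*I = (-35*1/42*7)*I = (-⅚*7)*I = -35*I/6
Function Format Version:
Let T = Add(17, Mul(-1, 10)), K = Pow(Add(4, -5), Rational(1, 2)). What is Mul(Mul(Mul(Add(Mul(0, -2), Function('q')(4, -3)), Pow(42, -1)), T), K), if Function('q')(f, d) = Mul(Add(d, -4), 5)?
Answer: Mul(Rational(-35, 6), I) ≈ Mul(-5.8333, I)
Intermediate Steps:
Function('q')(f, d) = Add(-20, Mul(5, d)) (Function('q')(f, d) = Mul(Add(-4, d), 5) = Add(-20, Mul(5, d)))
K = I (K = Pow(-1, Rational(1, 2)) = I ≈ Mul(1.0000, I))
T = 7 (T = Add(17, -10) = 7)
Mul(Mul(Mul(Add(Mul(0, -2), Function('q')(4, -3)), Pow(42, -1)), T), K) = Mul(Mul(Mul(Add(Mul(0, -2), Add(-20, Mul(5, -3))), Pow(42, -1)), 7), I) = Mul(Mul(Mul(Add(0, Add(-20, -15)), Rational(1, 42)), 7), I) = Mul(Mul(Mul(Add(0, -35), Rational(1, 42)), 7), I) = Mul(Mul(Mul(-35, Rational(1, 42)), 7), I) = Mul(Mul(Rational(-5, 6), 7), I) = Mul(Rational(-35, 6), I)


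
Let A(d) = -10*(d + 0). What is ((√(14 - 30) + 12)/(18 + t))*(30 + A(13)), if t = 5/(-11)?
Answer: -13200/193 - 4400*I/193 ≈ -68.394 - 22.798*I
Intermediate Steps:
A(d) = -10*d
t = -5/11 (t = 5*(-1/11) = -5/11 ≈ -0.45455)
((√(14 - 30) + 12)/(18 + t))*(30 + A(13)) = ((√(14 - 30) + 12)/(18 - 5/11))*(30 - 10*13) = ((√(-16) + 12)/(193/11))*(30 - 130) = ((4*I + 12)*(11/193))*(-100) = ((12 + 4*I)*(11/193))*(-100) = (132/193 + 44*I/193)*(-100) = -13200/193 - 4400*I/193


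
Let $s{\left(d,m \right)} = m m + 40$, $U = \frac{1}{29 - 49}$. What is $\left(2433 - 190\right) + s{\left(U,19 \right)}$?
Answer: $2644$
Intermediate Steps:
$U = - \frac{1}{20}$ ($U = \frac{1}{-20} = - \frac{1}{20} \approx -0.05$)
$s{\left(d,m \right)} = 40 + m^{2}$ ($s{\left(d,m \right)} = m^{2} + 40 = 40 + m^{2}$)
$\left(2433 - 190\right) + s{\left(U,19 \right)} = \left(2433 - 190\right) + \left(40 + 19^{2}\right) = 2243 + \left(40 + 361\right) = 2243 + 401 = 2644$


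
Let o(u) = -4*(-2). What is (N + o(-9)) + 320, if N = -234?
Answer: 94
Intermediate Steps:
o(u) = 8
(N + o(-9)) + 320 = (-234 + 8) + 320 = -226 + 320 = 94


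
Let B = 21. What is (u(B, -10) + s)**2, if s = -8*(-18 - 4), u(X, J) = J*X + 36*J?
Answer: 155236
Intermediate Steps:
u(X, J) = 36*J + J*X
s = 176 (s = -8*(-22) = 176)
(u(B, -10) + s)**2 = (-10*(36 + 21) + 176)**2 = (-10*57 + 176)**2 = (-570 + 176)**2 = (-394)**2 = 155236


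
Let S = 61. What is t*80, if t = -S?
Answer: -4880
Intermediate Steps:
t = -61 (t = -1*61 = -61)
t*80 = -61*80 = -4880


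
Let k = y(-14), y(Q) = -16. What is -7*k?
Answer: 112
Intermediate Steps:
k = -16
-7*k = -7*(-16) = 112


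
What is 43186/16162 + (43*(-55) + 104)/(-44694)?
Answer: 983348683/361172214 ≈ 2.7227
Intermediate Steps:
43186/16162 + (43*(-55) + 104)/(-44694) = 43186*(1/16162) + (-2365 + 104)*(-1/44694) = 21593/8081 - 2261*(-1/44694) = 21593/8081 + 2261/44694 = 983348683/361172214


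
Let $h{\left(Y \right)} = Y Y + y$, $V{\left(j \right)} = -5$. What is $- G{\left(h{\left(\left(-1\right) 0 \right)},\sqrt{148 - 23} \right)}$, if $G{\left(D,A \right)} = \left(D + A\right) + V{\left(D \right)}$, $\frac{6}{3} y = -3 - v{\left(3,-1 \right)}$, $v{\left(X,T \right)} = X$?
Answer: $8 - 5 \sqrt{5} \approx -3.1803$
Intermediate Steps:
$y = -3$ ($y = \frac{-3 - 3}{2} = \frac{1}{2} \left(-6\right) = -3$)
$h{\left(Y \right)} = -3 + Y^{2}$ ($h{\left(Y \right)} = Y Y - 3 = Y^{2} - 3 = -3 + Y^{2}$)
$G{\left(D,A \right)} = -5 + A + D$ ($G{\left(D,A \right)} = \left(D + A\right) - 5 = \left(A + D\right) - 5 = -5 + A + D$)
$- G{\left(h{\left(\left(-1\right) 0 \right)},\sqrt{148 - 23} \right)} = - (-5 + \sqrt{148 - 23} - \left(3 - \left(\left(-1\right) 0\right)^{2}\right)) = - (-5 + \sqrt{125} - \left(3 - 0^{2}\right)) = - (-5 + 5 \sqrt{5} + \left(-3 + 0\right)) = - (-5 + 5 \sqrt{5} - 3) = - (-8 + 5 \sqrt{5}) = 8 - 5 \sqrt{5}$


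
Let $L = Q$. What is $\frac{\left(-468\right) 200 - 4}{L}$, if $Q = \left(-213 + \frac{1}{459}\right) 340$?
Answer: $\frac{631827}{488830} \approx 1.2925$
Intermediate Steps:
$Q = - \frac{1955320}{27}$ ($Q = \left(-213 + \frac{1}{459}\right) 340 = \left(- \frac{97766}{459}\right) 340 = - \frac{1955320}{27} \approx -72419.0$)
$L = - \frac{1955320}{27} \approx -72419.0$
$\frac{\left(-468\right) 200 - 4}{L} = \frac{\left(-468\right) 200 - 4}{- \frac{1955320}{27}} = \left(-93600 - 4\right) \left(- \frac{27}{1955320}\right) = \left(-93604\right) \left(- \frac{27}{1955320}\right) = \frac{631827}{488830}$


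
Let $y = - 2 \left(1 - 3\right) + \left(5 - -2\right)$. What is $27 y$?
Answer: $297$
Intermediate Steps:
$y = 11$ ($y = \left(-2\right) \left(-2\right) + \left(5 + 2\right) = 4 + 7 = 11$)
$27 y = 27 \cdot 11 = 297$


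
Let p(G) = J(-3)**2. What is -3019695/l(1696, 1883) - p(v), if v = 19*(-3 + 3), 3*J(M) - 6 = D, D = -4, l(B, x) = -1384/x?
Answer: 51174765629/12456 ≈ 4.1084e+6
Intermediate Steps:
J(M) = 2/3 (J(M) = 2 + (1/3)*(-4) = 2 - 4/3 = 2/3)
v = 0 (v = 19*0 = 0)
p(G) = 4/9 (p(G) = (2/3)**2 = 4/9)
-3019695/l(1696, 1883) - p(v) = -3019695/((-1384/1883)) - 1*4/9 = -3019695/((-1384*1/1883)) - 4/9 = -3019695/(-1384/1883) - 4/9 = -3019695*(-1883/1384) - 4/9 = 5686085685/1384 - 4/9 = 51174765629/12456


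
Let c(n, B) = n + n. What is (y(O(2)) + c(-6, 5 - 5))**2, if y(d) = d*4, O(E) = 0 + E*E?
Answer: 16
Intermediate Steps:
O(E) = E**2 (O(E) = 0 + E**2 = E**2)
c(n, B) = 2*n
y(d) = 4*d
(y(O(2)) + c(-6, 5 - 5))**2 = (4*2**2 + 2*(-6))**2 = (4*4 - 12)**2 = (16 - 12)**2 = 4**2 = 16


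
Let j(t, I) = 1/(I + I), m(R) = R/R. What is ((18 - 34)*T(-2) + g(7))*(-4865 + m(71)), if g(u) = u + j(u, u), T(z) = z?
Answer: -1330304/7 ≈ -1.9004e+5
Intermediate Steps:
m(R) = 1
j(t, I) = 1/(2*I)
g(u) = u + 1/(2*u)
((18 - 34)*T(-2) + g(7))*(-4865 + m(71)) = ((18 - 34)*(-2) + (7 + (½)/7))*(-4865 + 1) = (-16*(-2) + (7 + (½)*(⅐)))*(-4864) = (32 + (7 + 1/14))*(-4864) = (32 + 99/14)*(-4864) = (547/14)*(-4864) = -1330304/7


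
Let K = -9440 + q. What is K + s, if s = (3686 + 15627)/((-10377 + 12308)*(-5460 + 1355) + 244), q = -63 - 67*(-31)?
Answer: -58862289999/7926511 ≈ -7426.0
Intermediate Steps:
q = 2014 (q = -63 + 2077 = 2014)
s = -19313/7926511 (s = 19313/(1931*(-4105) + 244) = 19313/(-7926755 + 244) = 19313/(-7926511) = 19313*(-1/7926511) = -19313/7926511 ≈ -0.0024365)
K = -7426 (K = -9440 + 2014 = -7426)
K + s = -7426 - 19313/7926511 = -58862289999/7926511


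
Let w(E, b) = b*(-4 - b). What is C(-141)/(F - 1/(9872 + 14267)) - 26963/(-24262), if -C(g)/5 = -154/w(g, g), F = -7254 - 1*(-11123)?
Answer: 694902421570789/625296845839638 ≈ 1.1113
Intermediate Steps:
F = 3869 (F = -7254 + 11123 = 3869)
C(g) = -770/(g*(4 + g)) (C(g) = -(-770)/((-g*(4 + g))) = -(-770)*(-1/(g*(4 + g))) = -770/(g*(4 + g)))
C(-141)/(F - 1/(9872 + 14267)) - 26963/(-24262) = (-770/(-141*(4 - 141)))/(3869 - 1/(9872 + 14267)) - 26963/(-24262) = (-770*(-1/141)/(-137))/(3869 - 1/24139) - 26963*(-1/24262) = (-770*(-1/141)*(-1/137))/(3869 - 1*1/24139) + 26963/24262 = -770/(19317*(3869 - 1/24139)) + 26963/24262 = -770/(19317*93393790/24139) + 26963/24262 = -770/19317*24139/93393790 + 26963/24262 = -265529/25772683449 + 26963/24262 = 694902421570789/625296845839638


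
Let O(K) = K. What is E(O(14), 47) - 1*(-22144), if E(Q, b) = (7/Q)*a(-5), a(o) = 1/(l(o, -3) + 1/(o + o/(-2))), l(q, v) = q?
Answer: 1195771/54 ≈ 22144.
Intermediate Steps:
a(o) = 1/(o + 2/o) (a(o) = 1/(o + 1/(o + o/(-2))) = 1/(o + 1/(o + o*(-½))) = 1/(o + 1/(o - o/2)) = 1/(o + 1/(o/2)) = 1/(o + 2/o))
E(Q, b) = -35/(27*Q) (E(Q, b) = (7/Q)*(-5/(2 + (-5)²)) = (7/Q)*(-5/(2 + 25)) = (7/Q)*(-5/27) = -35/(27*Q))
E(O(14), 47) - 1*(-22144) = -35/27/14 - 1*(-22144) = -35/27*1/14 + 22144 = -5/54 + 22144 = 1195771/54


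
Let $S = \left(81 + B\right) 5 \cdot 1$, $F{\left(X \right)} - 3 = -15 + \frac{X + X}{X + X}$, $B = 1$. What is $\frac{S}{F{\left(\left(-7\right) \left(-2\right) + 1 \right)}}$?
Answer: $- \frac{410}{11} \approx -37.273$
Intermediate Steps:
$F{\left(X \right)} = -11$ ($F{\left(X \right)} = 3 - \left(15 - \frac{X + X}{X + X}\right) = 3 - \left(15 - \frac{2 X}{2 X}\right) = 3 + \left(-15 + 2 X \frac{1}{2 X}\right) = 3 + \left(-15 + 1\right) = 3 - 14 = -11$)
$S = 410$ ($S = \left(81 + 1\right) 5 \cdot 1 = 82 \cdot 5 = 410$)
$\frac{S}{F{\left(\left(-7\right) \left(-2\right) + 1 \right)}} = \frac{410}{-11} = 410 \left(- \frac{1}{11}\right) = - \frac{410}{11}$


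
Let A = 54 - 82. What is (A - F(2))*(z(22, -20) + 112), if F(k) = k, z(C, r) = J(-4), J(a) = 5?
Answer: -3510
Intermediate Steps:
z(C, r) = 5
A = -28
(A - F(2))*(z(22, -20) + 112) = (-28 - 1*2)*(5 + 112) = (-28 - 2)*117 = -30*117 = -3510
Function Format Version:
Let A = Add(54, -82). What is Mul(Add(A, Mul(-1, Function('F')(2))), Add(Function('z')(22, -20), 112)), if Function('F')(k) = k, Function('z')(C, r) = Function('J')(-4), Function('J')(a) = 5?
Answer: -3510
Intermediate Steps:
Function('z')(C, r) = 5
A = -28
Mul(Add(A, Mul(-1, Function('F')(2))), Add(Function('z')(22, -20), 112)) = Mul(Add(-28, Mul(-1, 2)), Add(5, 112)) = Mul(Add(-28, -2), 117) = Mul(-30, 117) = -3510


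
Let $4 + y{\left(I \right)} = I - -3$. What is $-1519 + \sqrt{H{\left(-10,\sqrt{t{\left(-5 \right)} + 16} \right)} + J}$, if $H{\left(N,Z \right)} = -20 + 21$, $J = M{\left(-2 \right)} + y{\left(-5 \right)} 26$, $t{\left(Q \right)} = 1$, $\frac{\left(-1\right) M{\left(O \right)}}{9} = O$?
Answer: $-1519 + i \sqrt{137} \approx -1519.0 + 11.705 i$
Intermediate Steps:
$M{\left(O \right)} = - 9 O$
$y{\left(I \right)} = -1 + I$ ($y{\left(I \right)} = -4 + \left(I - -3\right) = -4 + \left(I + 3\right) = -4 + \left(3 + I\right) = -1 + I$)
$J = -138$ ($J = \left(-9\right) \left(-2\right) + \left(-1 - 5\right) 26 = 18 - 156 = -138$)
$H{\left(N,Z \right)} = 1$
$-1519 + \sqrt{H{\left(-10,\sqrt{t{\left(-5 \right)} + 16} \right)} + J} = -1519 + \sqrt{1 - 138} = -1519 + \sqrt{-137} = -1519 + i \sqrt{137}$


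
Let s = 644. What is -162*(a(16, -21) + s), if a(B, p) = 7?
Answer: -105462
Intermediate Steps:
-162*(a(16, -21) + s) = -162*(7 + 644) = -162*651 = -105462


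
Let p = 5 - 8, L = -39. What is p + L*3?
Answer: -120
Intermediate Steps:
p = -3
p + L*3 = -3 - 39*3 = -3 - 117 = -120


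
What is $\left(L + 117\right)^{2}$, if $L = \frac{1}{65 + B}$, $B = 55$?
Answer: $\frac{197149681}{14400} \approx 13691.0$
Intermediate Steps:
$L = \frac{1}{120}$ ($L = \frac{1}{65 + 55} = \frac{1}{120} \approx 0.0083333$)
$\left(L + 117\right)^{2} = \left(\frac{1}{120} + 117\right)^{2} = \left(\frac{14041}{120}\right)^{2} = \frac{197149681}{14400}$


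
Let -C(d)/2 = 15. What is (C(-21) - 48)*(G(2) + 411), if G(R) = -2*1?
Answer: -31902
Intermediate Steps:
C(d) = -30 (C(d) = -2*15 = -30)
G(R) = -2
(C(-21) - 48)*(G(2) + 411) = (-30 - 48)*(-2 + 411) = -78*409 = -31902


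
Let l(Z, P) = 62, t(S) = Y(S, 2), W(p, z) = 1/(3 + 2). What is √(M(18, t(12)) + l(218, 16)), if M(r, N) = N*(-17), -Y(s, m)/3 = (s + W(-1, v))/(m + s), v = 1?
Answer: √521570/70 ≈ 10.317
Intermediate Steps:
W(p, z) = ⅕ (W(p, z) = 1/5 = ⅕)
Y(s, m) = -3*(⅕ + s)/(m + s) (Y(s, m) = -3*(s + ⅕)/(m + s) = -3*(⅕ + s)/(m + s))
t(S) = (-⅗ - 3*S)/(2 + S)
M(r, N) = -17*N
√(M(18, t(12)) + l(218, 16)) = √(-51*(-1 - 5*12)/(5*(2 + 12)) + 62) = √(-51*(-1 - 60)/(5*14) + 62) = √(-51*(-61)/(5*14) + 62) = √(-17*(-183/70) + 62) = √(3111/70 + 62) = √(7451/70) = √521570/70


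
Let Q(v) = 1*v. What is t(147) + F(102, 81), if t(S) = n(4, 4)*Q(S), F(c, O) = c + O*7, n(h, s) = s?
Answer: 1257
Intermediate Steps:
Q(v) = v
F(c, O) = c + 7*O
t(S) = 4*S
t(147) + F(102, 81) = 4*147 + (102 + 7*81) = 588 + (102 + 567) = 588 + 669 = 1257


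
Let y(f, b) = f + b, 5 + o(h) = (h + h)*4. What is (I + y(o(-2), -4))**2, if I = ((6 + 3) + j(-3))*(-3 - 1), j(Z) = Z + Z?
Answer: 1369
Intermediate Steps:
j(Z) = 2*Z
o(h) = -5 + 8*h (o(h) = -5 + (h + h)*4 = -5 + (2*h)*4 = -5 + 8*h)
y(f, b) = b + f
I = -12 (I = ((6 + 3) + 2*(-3))*(-3 - 1) = (9 - 6)*(-4) = 3*(-4) = -12)
(I + y(o(-2), -4))**2 = (-12 + (-4 + (-5 + 8*(-2))))**2 = (-12 + (-4 + (-5 - 16)))**2 = (-12 + (-4 - 21))**2 = (-12 - 25)**2 = (-37)**2 = 1369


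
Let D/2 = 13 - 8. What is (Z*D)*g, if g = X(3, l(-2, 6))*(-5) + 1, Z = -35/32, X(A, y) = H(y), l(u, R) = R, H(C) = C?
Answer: 5075/16 ≈ 317.19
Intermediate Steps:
X(A, y) = y
D = 10 (D = 2*(13 - 8) = 2*5 = 10)
Z = -35/32 (Z = -35*1/32 = -35/32 ≈ -1.0938)
g = -29 (g = 6*(-5) + 1 = -30 + 1 = -29)
(Z*D)*g = -35/32*10*(-29) = -175/16*(-29) = 5075/16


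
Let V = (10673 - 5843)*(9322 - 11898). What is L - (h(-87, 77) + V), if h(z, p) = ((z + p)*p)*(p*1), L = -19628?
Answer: 12481742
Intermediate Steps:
V = -12442080 (V = 4830*(-2576) = -12442080)
h(z, p) = p**2*(p + z) (h(z, p) = ((p + z)*p)*p = (p*(p + z))*p = p**2*(p + z))
L - (h(-87, 77) + V) = -19628 - (77**2*(77 - 87) - 12442080) = -19628 - (5929*(-10) - 12442080) = -19628 - (-59290 - 12442080) = -19628 - 1*(-12501370) = -19628 + 12501370 = 12481742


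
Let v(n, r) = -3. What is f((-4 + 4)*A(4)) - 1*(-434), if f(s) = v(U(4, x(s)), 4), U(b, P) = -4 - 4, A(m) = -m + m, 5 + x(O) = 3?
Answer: 431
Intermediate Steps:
x(O) = -2 (x(O) = -5 + 3 = -2)
A(m) = 0
U(b, P) = -8
f(s) = -3
f((-4 + 4)*A(4)) - 1*(-434) = -3 - 1*(-434) = -3 + 434 = 431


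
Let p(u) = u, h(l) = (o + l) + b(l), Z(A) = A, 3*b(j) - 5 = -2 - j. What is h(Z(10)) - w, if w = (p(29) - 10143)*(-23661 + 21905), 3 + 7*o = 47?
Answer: -372963571/21 ≈ -1.7760e+7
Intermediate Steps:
b(j) = 1 - j/3 (b(j) = 5/3 + (-2 - j)/3 = 5/3 + (-2/3 - j/3) = 1 - j/3)
o = 44/7 (o = -3/7 + (1/7)*47 = -3/7 + 47/7 = 44/7 ≈ 6.2857)
h(l) = 51/7 + 2*l/3 (h(l) = (44/7 + l) + (1 - l/3) = 51/7 + 2*l/3)
w = 17760184 (w = (29 - 10143)*(-23661 + 21905) = -10114*(-1756) = 17760184)
h(Z(10)) - w = (51/7 + (2/3)*10) - 1*17760184 = (51/7 + 20/3) - 17760184 = 293/21 - 17760184 = -372963571/21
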